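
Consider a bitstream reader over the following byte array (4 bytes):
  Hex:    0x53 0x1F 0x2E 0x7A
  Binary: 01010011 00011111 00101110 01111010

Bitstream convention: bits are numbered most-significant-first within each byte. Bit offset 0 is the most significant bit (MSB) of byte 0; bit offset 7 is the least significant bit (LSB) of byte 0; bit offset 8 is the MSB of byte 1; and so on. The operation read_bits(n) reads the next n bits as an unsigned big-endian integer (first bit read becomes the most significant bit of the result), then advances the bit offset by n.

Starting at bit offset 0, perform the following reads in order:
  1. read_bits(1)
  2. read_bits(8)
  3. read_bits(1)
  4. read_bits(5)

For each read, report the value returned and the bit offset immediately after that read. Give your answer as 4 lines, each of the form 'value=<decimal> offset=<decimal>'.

Read 1: bits[0:1] width=1 -> value=0 (bin 0); offset now 1 = byte 0 bit 1; 31 bits remain
Read 2: bits[1:9] width=8 -> value=166 (bin 10100110); offset now 9 = byte 1 bit 1; 23 bits remain
Read 3: bits[9:10] width=1 -> value=0 (bin 0); offset now 10 = byte 1 bit 2; 22 bits remain
Read 4: bits[10:15] width=5 -> value=15 (bin 01111); offset now 15 = byte 1 bit 7; 17 bits remain

Answer: value=0 offset=1
value=166 offset=9
value=0 offset=10
value=15 offset=15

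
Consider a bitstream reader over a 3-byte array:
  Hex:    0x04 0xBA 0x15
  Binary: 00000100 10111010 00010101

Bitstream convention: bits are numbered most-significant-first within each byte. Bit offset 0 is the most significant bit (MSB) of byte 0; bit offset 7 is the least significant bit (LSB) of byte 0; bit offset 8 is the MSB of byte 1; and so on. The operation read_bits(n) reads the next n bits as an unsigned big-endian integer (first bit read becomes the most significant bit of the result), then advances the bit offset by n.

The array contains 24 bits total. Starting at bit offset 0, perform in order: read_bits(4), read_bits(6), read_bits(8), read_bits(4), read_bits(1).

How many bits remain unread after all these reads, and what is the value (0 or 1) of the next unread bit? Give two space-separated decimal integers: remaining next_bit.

Answer: 1 1

Derivation:
Read 1: bits[0:4] width=4 -> value=0 (bin 0000); offset now 4 = byte 0 bit 4; 20 bits remain
Read 2: bits[4:10] width=6 -> value=18 (bin 010010); offset now 10 = byte 1 bit 2; 14 bits remain
Read 3: bits[10:18] width=8 -> value=232 (bin 11101000); offset now 18 = byte 2 bit 2; 6 bits remain
Read 4: bits[18:22] width=4 -> value=5 (bin 0101); offset now 22 = byte 2 bit 6; 2 bits remain
Read 5: bits[22:23] width=1 -> value=0 (bin 0); offset now 23 = byte 2 bit 7; 1 bits remain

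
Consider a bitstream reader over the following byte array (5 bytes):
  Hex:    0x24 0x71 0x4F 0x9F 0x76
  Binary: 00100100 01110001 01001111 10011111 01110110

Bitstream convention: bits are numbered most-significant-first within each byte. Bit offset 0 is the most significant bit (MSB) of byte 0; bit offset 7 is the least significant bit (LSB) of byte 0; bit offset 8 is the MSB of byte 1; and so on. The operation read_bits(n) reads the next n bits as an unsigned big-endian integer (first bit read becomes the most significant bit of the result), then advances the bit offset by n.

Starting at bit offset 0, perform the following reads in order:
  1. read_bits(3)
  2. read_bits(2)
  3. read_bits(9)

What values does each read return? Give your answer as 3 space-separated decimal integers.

Read 1: bits[0:3] width=3 -> value=1 (bin 001); offset now 3 = byte 0 bit 3; 37 bits remain
Read 2: bits[3:5] width=2 -> value=0 (bin 00); offset now 5 = byte 0 bit 5; 35 bits remain
Read 3: bits[5:14] width=9 -> value=284 (bin 100011100); offset now 14 = byte 1 bit 6; 26 bits remain

Answer: 1 0 284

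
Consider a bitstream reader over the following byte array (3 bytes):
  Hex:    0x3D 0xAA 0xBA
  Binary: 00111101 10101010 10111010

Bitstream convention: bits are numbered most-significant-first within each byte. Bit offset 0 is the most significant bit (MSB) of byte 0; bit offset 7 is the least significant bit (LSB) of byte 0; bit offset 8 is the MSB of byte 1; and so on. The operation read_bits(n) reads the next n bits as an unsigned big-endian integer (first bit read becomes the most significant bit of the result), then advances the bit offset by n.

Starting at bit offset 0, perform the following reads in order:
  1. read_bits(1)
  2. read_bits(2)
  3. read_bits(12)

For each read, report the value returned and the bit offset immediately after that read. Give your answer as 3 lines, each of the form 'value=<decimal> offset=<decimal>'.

Answer: value=0 offset=1
value=1 offset=3
value=3797 offset=15

Derivation:
Read 1: bits[0:1] width=1 -> value=0 (bin 0); offset now 1 = byte 0 bit 1; 23 bits remain
Read 2: bits[1:3] width=2 -> value=1 (bin 01); offset now 3 = byte 0 bit 3; 21 bits remain
Read 3: bits[3:15] width=12 -> value=3797 (bin 111011010101); offset now 15 = byte 1 bit 7; 9 bits remain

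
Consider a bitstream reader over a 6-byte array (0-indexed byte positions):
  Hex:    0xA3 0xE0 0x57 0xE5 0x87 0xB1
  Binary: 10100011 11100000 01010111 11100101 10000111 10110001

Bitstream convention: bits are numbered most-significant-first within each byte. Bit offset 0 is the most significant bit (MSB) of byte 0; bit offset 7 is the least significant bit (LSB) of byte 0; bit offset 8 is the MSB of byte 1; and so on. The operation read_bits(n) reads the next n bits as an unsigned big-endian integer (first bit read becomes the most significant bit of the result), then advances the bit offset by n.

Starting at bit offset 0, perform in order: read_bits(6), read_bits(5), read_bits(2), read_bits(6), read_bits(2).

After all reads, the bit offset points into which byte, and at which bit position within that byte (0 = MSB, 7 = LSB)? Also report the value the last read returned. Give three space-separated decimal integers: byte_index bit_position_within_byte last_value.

Answer: 2 5 2

Derivation:
Read 1: bits[0:6] width=6 -> value=40 (bin 101000); offset now 6 = byte 0 bit 6; 42 bits remain
Read 2: bits[6:11] width=5 -> value=31 (bin 11111); offset now 11 = byte 1 bit 3; 37 bits remain
Read 3: bits[11:13] width=2 -> value=0 (bin 00); offset now 13 = byte 1 bit 5; 35 bits remain
Read 4: bits[13:19] width=6 -> value=2 (bin 000010); offset now 19 = byte 2 bit 3; 29 bits remain
Read 5: bits[19:21] width=2 -> value=2 (bin 10); offset now 21 = byte 2 bit 5; 27 bits remain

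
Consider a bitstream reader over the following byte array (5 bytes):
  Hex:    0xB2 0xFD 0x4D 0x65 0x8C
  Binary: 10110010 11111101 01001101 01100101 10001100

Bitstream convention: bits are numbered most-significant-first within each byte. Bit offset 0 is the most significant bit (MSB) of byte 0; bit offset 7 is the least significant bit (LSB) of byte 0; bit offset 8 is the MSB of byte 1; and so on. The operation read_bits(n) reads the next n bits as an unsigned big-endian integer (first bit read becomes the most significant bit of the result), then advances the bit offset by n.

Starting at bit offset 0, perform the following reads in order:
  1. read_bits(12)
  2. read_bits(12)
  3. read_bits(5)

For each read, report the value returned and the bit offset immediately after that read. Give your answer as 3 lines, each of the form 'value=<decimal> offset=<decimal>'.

Read 1: bits[0:12] width=12 -> value=2863 (bin 101100101111); offset now 12 = byte 1 bit 4; 28 bits remain
Read 2: bits[12:24] width=12 -> value=3405 (bin 110101001101); offset now 24 = byte 3 bit 0; 16 bits remain
Read 3: bits[24:29] width=5 -> value=12 (bin 01100); offset now 29 = byte 3 bit 5; 11 bits remain

Answer: value=2863 offset=12
value=3405 offset=24
value=12 offset=29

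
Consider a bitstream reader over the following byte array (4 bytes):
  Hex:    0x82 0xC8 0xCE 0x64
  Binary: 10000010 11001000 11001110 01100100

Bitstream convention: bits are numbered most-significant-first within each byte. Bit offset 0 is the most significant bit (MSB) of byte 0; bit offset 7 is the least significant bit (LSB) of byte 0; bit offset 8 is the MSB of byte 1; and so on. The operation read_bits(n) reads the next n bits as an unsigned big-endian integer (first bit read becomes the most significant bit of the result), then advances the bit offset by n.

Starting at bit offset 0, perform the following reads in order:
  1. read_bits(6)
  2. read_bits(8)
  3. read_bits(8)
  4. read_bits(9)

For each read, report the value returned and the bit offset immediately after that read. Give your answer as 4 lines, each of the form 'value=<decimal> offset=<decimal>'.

Answer: value=32 offset=6
value=178 offset=14
value=51 offset=22
value=306 offset=31

Derivation:
Read 1: bits[0:6] width=6 -> value=32 (bin 100000); offset now 6 = byte 0 bit 6; 26 bits remain
Read 2: bits[6:14] width=8 -> value=178 (bin 10110010); offset now 14 = byte 1 bit 6; 18 bits remain
Read 3: bits[14:22] width=8 -> value=51 (bin 00110011); offset now 22 = byte 2 bit 6; 10 bits remain
Read 4: bits[22:31] width=9 -> value=306 (bin 100110010); offset now 31 = byte 3 bit 7; 1 bits remain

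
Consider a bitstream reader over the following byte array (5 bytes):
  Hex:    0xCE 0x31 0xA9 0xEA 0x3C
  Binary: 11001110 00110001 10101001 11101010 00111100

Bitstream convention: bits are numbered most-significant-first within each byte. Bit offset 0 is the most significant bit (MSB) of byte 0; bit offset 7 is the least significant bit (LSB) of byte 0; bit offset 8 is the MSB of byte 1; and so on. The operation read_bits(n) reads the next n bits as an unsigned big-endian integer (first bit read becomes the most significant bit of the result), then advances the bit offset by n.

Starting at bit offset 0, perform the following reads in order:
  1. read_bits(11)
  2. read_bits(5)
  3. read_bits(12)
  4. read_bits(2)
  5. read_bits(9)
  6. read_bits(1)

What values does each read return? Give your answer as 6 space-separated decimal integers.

Answer: 1649 17 2718 2 286 0

Derivation:
Read 1: bits[0:11] width=11 -> value=1649 (bin 11001110001); offset now 11 = byte 1 bit 3; 29 bits remain
Read 2: bits[11:16] width=5 -> value=17 (bin 10001); offset now 16 = byte 2 bit 0; 24 bits remain
Read 3: bits[16:28] width=12 -> value=2718 (bin 101010011110); offset now 28 = byte 3 bit 4; 12 bits remain
Read 4: bits[28:30] width=2 -> value=2 (bin 10); offset now 30 = byte 3 bit 6; 10 bits remain
Read 5: bits[30:39] width=9 -> value=286 (bin 100011110); offset now 39 = byte 4 bit 7; 1 bits remain
Read 6: bits[39:40] width=1 -> value=0 (bin 0); offset now 40 = byte 5 bit 0; 0 bits remain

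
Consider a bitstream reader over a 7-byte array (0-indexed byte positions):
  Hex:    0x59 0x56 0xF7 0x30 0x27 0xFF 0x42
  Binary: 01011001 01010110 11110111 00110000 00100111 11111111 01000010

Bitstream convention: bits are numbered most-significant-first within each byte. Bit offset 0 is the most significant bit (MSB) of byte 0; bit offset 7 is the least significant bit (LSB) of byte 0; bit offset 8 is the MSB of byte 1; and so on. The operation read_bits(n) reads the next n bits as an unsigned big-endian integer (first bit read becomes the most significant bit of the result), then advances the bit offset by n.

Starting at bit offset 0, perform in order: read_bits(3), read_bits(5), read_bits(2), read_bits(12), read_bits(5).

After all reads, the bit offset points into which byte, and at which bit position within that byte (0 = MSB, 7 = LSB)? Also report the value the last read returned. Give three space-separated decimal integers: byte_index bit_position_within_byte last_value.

Answer: 3 3 25

Derivation:
Read 1: bits[0:3] width=3 -> value=2 (bin 010); offset now 3 = byte 0 bit 3; 53 bits remain
Read 2: bits[3:8] width=5 -> value=25 (bin 11001); offset now 8 = byte 1 bit 0; 48 bits remain
Read 3: bits[8:10] width=2 -> value=1 (bin 01); offset now 10 = byte 1 bit 2; 46 bits remain
Read 4: bits[10:22] width=12 -> value=1469 (bin 010110111101); offset now 22 = byte 2 bit 6; 34 bits remain
Read 5: bits[22:27] width=5 -> value=25 (bin 11001); offset now 27 = byte 3 bit 3; 29 bits remain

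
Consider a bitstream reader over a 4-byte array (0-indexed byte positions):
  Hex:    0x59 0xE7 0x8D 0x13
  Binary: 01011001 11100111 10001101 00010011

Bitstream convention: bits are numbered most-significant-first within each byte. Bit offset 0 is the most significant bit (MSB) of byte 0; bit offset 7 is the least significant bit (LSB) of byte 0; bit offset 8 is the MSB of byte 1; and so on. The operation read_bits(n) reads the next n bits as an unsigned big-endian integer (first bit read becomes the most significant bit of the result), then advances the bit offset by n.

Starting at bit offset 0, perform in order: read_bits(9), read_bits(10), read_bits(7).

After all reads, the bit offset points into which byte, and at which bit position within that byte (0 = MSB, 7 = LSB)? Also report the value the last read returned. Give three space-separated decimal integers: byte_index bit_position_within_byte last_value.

Answer: 3 2 52

Derivation:
Read 1: bits[0:9] width=9 -> value=179 (bin 010110011); offset now 9 = byte 1 bit 1; 23 bits remain
Read 2: bits[9:19] width=10 -> value=828 (bin 1100111100); offset now 19 = byte 2 bit 3; 13 bits remain
Read 3: bits[19:26] width=7 -> value=52 (bin 0110100); offset now 26 = byte 3 bit 2; 6 bits remain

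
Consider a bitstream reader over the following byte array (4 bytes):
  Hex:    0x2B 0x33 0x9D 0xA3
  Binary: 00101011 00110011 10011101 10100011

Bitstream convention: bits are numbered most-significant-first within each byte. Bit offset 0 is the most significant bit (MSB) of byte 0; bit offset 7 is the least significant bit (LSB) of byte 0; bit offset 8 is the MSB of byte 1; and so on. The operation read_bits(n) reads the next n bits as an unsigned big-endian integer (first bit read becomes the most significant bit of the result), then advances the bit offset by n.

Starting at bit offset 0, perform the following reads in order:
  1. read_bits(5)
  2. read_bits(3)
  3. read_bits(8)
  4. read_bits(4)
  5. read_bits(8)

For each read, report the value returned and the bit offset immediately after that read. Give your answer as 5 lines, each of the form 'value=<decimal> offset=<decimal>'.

Answer: value=5 offset=5
value=3 offset=8
value=51 offset=16
value=9 offset=20
value=218 offset=28

Derivation:
Read 1: bits[0:5] width=5 -> value=5 (bin 00101); offset now 5 = byte 0 bit 5; 27 bits remain
Read 2: bits[5:8] width=3 -> value=3 (bin 011); offset now 8 = byte 1 bit 0; 24 bits remain
Read 3: bits[8:16] width=8 -> value=51 (bin 00110011); offset now 16 = byte 2 bit 0; 16 bits remain
Read 4: bits[16:20] width=4 -> value=9 (bin 1001); offset now 20 = byte 2 bit 4; 12 bits remain
Read 5: bits[20:28] width=8 -> value=218 (bin 11011010); offset now 28 = byte 3 bit 4; 4 bits remain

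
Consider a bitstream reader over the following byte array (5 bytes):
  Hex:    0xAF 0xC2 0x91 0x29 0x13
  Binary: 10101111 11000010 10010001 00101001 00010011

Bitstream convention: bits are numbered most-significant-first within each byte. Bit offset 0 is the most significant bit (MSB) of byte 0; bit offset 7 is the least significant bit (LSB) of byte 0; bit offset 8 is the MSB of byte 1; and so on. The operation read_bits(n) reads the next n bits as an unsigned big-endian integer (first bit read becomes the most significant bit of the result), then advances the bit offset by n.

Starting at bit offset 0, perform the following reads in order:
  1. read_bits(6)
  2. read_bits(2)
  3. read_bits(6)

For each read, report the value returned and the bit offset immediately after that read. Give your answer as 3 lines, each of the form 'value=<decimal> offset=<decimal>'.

Answer: value=43 offset=6
value=3 offset=8
value=48 offset=14

Derivation:
Read 1: bits[0:6] width=6 -> value=43 (bin 101011); offset now 6 = byte 0 bit 6; 34 bits remain
Read 2: bits[6:8] width=2 -> value=3 (bin 11); offset now 8 = byte 1 bit 0; 32 bits remain
Read 3: bits[8:14] width=6 -> value=48 (bin 110000); offset now 14 = byte 1 bit 6; 26 bits remain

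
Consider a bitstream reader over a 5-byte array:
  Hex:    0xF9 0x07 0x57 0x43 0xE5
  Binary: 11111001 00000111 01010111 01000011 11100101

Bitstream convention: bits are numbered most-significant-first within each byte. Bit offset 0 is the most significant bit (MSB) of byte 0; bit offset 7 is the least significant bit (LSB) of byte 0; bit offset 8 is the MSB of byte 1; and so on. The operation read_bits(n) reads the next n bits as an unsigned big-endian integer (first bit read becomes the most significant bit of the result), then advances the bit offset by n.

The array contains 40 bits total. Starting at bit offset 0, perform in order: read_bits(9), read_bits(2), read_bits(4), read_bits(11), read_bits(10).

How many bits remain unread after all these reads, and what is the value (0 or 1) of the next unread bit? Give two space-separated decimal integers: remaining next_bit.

Read 1: bits[0:9] width=9 -> value=498 (bin 111110010); offset now 9 = byte 1 bit 1; 31 bits remain
Read 2: bits[9:11] width=2 -> value=0 (bin 00); offset now 11 = byte 1 bit 3; 29 bits remain
Read 3: bits[11:15] width=4 -> value=3 (bin 0011); offset now 15 = byte 1 bit 7; 25 bits remain
Read 4: bits[15:26] width=11 -> value=1373 (bin 10101011101); offset now 26 = byte 3 bit 2; 14 bits remain
Read 5: bits[26:36] width=10 -> value=62 (bin 0000111110); offset now 36 = byte 4 bit 4; 4 bits remain

Answer: 4 0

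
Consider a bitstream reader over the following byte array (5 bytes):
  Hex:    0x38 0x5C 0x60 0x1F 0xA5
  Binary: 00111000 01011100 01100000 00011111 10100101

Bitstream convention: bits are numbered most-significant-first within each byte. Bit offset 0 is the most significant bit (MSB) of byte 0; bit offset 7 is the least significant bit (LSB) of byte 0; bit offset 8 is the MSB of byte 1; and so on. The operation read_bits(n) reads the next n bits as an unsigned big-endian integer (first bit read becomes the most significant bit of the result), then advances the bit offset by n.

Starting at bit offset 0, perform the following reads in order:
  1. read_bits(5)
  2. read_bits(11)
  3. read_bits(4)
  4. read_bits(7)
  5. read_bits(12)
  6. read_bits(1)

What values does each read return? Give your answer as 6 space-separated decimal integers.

Answer: 7 92 6 0 4050 1

Derivation:
Read 1: bits[0:5] width=5 -> value=7 (bin 00111); offset now 5 = byte 0 bit 5; 35 bits remain
Read 2: bits[5:16] width=11 -> value=92 (bin 00001011100); offset now 16 = byte 2 bit 0; 24 bits remain
Read 3: bits[16:20] width=4 -> value=6 (bin 0110); offset now 20 = byte 2 bit 4; 20 bits remain
Read 4: bits[20:27] width=7 -> value=0 (bin 0000000); offset now 27 = byte 3 bit 3; 13 bits remain
Read 5: bits[27:39] width=12 -> value=4050 (bin 111111010010); offset now 39 = byte 4 bit 7; 1 bits remain
Read 6: bits[39:40] width=1 -> value=1 (bin 1); offset now 40 = byte 5 bit 0; 0 bits remain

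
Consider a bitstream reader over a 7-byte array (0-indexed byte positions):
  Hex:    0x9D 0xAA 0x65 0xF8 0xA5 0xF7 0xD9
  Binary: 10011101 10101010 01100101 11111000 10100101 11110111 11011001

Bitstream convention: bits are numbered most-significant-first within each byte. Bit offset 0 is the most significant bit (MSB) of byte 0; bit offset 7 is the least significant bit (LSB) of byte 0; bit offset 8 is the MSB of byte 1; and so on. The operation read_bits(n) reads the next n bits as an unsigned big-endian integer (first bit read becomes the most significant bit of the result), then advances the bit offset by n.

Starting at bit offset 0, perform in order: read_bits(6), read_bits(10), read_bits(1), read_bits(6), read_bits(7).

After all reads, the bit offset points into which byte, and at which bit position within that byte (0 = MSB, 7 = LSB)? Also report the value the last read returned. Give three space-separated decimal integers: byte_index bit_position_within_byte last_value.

Read 1: bits[0:6] width=6 -> value=39 (bin 100111); offset now 6 = byte 0 bit 6; 50 bits remain
Read 2: bits[6:16] width=10 -> value=426 (bin 0110101010); offset now 16 = byte 2 bit 0; 40 bits remain
Read 3: bits[16:17] width=1 -> value=0 (bin 0); offset now 17 = byte 2 bit 1; 39 bits remain
Read 4: bits[17:23] width=6 -> value=50 (bin 110010); offset now 23 = byte 2 bit 7; 33 bits remain
Read 5: bits[23:30] width=7 -> value=126 (bin 1111110); offset now 30 = byte 3 bit 6; 26 bits remain

Answer: 3 6 126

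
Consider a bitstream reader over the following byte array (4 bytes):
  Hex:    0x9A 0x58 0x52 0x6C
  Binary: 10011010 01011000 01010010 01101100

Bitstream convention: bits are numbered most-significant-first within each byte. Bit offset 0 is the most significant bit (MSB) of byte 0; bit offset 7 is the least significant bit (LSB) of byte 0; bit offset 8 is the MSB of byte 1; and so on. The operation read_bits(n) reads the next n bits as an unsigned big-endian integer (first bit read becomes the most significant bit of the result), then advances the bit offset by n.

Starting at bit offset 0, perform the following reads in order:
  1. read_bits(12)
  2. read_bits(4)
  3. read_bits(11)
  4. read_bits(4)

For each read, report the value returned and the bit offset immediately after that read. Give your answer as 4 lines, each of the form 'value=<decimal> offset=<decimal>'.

Read 1: bits[0:12] width=12 -> value=2469 (bin 100110100101); offset now 12 = byte 1 bit 4; 20 bits remain
Read 2: bits[12:16] width=4 -> value=8 (bin 1000); offset now 16 = byte 2 bit 0; 16 bits remain
Read 3: bits[16:27] width=11 -> value=659 (bin 01010010011); offset now 27 = byte 3 bit 3; 5 bits remain
Read 4: bits[27:31] width=4 -> value=6 (bin 0110); offset now 31 = byte 3 bit 7; 1 bits remain

Answer: value=2469 offset=12
value=8 offset=16
value=659 offset=27
value=6 offset=31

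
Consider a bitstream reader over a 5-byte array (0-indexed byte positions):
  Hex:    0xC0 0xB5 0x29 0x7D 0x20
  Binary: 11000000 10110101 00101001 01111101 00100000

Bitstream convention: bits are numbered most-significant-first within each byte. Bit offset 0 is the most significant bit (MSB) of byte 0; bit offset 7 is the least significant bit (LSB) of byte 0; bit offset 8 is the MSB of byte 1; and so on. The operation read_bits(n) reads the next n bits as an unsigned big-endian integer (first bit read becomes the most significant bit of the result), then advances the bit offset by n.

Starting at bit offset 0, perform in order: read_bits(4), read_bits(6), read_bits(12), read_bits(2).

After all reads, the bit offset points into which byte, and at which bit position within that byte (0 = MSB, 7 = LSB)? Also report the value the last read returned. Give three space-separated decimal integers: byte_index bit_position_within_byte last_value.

Answer: 3 0 1

Derivation:
Read 1: bits[0:4] width=4 -> value=12 (bin 1100); offset now 4 = byte 0 bit 4; 36 bits remain
Read 2: bits[4:10] width=6 -> value=2 (bin 000010); offset now 10 = byte 1 bit 2; 30 bits remain
Read 3: bits[10:22] width=12 -> value=3402 (bin 110101001010); offset now 22 = byte 2 bit 6; 18 bits remain
Read 4: bits[22:24] width=2 -> value=1 (bin 01); offset now 24 = byte 3 bit 0; 16 bits remain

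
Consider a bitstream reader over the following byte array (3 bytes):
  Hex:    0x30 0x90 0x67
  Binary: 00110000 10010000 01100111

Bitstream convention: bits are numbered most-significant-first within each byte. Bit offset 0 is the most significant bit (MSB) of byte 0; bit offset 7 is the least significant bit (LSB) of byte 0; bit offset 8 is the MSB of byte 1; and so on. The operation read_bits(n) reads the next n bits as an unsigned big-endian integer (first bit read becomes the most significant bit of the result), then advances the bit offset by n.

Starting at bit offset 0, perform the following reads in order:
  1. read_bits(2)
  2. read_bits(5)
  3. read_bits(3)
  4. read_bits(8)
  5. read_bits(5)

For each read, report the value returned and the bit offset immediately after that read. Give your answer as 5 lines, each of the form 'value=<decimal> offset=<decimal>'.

Read 1: bits[0:2] width=2 -> value=0 (bin 00); offset now 2 = byte 0 bit 2; 22 bits remain
Read 2: bits[2:7] width=5 -> value=24 (bin 11000); offset now 7 = byte 0 bit 7; 17 bits remain
Read 3: bits[7:10] width=3 -> value=2 (bin 010); offset now 10 = byte 1 bit 2; 14 bits remain
Read 4: bits[10:18] width=8 -> value=65 (bin 01000001); offset now 18 = byte 2 bit 2; 6 bits remain
Read 5: bits[18:23] width=5 -> value=19 (bin 10011); offset now 23 = byte 2 bit 7; 1 bits remain

Answer: value=0 offset=2
value=24 offset=7
value=2 offset=10
value=65 offset=18
value=19 offset=23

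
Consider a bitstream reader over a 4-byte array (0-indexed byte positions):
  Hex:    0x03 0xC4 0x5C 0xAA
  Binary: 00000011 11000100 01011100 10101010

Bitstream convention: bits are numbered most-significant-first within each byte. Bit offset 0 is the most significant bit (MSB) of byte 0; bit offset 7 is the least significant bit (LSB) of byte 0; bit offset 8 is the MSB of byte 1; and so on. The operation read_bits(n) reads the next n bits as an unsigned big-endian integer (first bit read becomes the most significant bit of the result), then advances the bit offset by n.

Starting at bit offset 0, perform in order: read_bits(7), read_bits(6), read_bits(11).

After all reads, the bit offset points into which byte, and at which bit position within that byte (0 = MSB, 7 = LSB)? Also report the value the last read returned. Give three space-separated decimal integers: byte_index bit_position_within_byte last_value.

Answer: 3 0 1116

Derivation:
Read 1: bits[0:7] width=7 -> value=1 (bin 0000001); offset now 7 = byte 0 bit 7; 25 bits remain
Read 2: bits[7:13] width=6 -> value=56 (bin 111000); offset now 13 = byte 1 bit 5; 19 bits remain
Read 3: bits[13:24] width=11 -> value=1116 (bin 10001011100); offset now 24 = byte 3 bit 0; 8 bits remain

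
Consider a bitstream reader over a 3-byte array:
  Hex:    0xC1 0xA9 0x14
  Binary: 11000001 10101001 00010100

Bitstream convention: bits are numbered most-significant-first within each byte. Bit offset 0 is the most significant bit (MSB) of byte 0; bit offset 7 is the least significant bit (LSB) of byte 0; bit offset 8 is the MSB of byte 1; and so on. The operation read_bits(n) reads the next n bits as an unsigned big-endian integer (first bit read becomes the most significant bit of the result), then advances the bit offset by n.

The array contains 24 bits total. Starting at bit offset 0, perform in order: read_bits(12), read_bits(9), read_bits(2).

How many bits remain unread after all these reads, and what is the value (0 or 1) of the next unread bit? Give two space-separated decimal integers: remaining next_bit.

Read 1: bits[0:12] width=12 -> value=3098 (bin 110000011010); offset now 12 = byte 1 bit 4; 12 bits remain
Read 2: bits[12:21] width=9 -> value=290 (bin 100100010); offset now 21 = byte 2 bit 5; 3 bits remain
Read 3: bits[21:23] width=2 -> value=2 (bin 10); offset now 23 = byte 2 bit 7; 1 bits remain

Answer: 1 0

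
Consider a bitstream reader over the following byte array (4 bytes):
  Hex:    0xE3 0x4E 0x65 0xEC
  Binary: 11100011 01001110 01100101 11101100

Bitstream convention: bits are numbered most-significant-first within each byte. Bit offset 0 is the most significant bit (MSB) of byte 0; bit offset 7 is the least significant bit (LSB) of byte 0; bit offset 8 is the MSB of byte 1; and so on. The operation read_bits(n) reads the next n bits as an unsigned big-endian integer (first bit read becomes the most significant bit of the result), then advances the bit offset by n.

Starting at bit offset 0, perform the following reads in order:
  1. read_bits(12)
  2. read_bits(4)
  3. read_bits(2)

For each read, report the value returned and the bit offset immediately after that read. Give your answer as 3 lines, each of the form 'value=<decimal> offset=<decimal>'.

Read 1: bits[0:12] width=12 -> value=3636 (bin 111000110100); offset now 12 = byte 1 bit 4; 20 bits remain
Read 2: bits[12:16] width=4 -> value=14 (bin 1110); offset now 16 = byte 2 bit 0; 16 bits remain
Read 3: bits[16:18] width=2 -> value=1 (bin 01); offset now 18 = byte 2 bit 2; 14 bits remain

Answer: value=3636 offset=12
value=14 offset=16
value=1 offset=18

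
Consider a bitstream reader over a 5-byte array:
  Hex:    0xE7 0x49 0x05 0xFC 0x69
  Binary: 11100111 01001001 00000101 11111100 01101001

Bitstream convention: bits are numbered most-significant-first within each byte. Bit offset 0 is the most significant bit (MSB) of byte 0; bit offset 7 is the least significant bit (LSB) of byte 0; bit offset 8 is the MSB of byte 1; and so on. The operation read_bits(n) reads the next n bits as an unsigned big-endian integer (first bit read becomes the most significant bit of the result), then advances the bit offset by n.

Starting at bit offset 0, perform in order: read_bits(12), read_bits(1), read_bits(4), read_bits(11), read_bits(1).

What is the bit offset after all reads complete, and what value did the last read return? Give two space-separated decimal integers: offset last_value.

Answer: 29 1

Derivation:
Read 1: bits[0:12] width=12 -> value=3700 (bin 111001110100); offset now 12 = byte 1 bit 4; 28 bits remain
Read 2: bits[12:13] width=1 -> value=1 (bin 1); offset now 13 = byte 1 bit 5; 27 bits remain
Read 3: bits[13:17] width=4 -> value=2 (bin 0010); offset now 17 = byte 2 bit 1; 23 bits remain
Read 4: bits[17:28] width=11 -> value=95 (bin 00001011111); offset now 28 = byte 3 bit 4; 12 bits remain
Read 5: bits[28:29] width=1 -> value=1 (bin 1); offset now 29 = byte 3 bit 5; 11 bits remain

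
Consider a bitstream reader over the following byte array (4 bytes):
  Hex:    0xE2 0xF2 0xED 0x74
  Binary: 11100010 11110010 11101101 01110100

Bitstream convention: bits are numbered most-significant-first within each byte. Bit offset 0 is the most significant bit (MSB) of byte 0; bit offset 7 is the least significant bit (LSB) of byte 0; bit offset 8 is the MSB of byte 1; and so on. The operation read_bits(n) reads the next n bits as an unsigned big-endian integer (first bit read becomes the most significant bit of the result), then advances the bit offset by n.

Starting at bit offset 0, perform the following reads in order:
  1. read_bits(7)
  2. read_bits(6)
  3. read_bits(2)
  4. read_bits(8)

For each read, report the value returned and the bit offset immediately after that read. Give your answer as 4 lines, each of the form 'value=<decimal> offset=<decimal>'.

Read 1: bits[0:7] width=7 -> value=113 (bin 1110001); offset now 7 = byte 0 bit 7; 25 bits remain
Read 2: bits[7:13] width=6 -> value=30 (bin 011110); offset now 13 = byte 1 bit 5; 19 bits remain
Read 3: bits[13:15] width=2 -> value=1 (bin 01); offset now 15 = byte 1 bit 7; 17 bits remain
Read 4: bits[15:23] width=8 -> value=118 (bin 01110110); offset now 23 = byte 2 bit 7; 9 bits remain

Answer: value=113 offset=7
value=30 offset=13
value=1 offset=15
value=118 offset=23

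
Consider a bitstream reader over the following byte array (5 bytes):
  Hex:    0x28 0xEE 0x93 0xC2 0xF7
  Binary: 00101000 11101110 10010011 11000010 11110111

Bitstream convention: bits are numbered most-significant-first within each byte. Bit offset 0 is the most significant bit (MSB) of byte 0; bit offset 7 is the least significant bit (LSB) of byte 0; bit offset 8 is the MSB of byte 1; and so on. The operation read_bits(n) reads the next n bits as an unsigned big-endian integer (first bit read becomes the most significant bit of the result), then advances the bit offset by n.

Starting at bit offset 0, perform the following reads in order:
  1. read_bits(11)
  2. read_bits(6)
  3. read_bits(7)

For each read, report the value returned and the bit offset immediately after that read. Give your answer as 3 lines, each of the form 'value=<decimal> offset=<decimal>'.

Read 1: bits[0:11] width=11 -> value=327 (bin 00101000111); offset now 11 = byte 1 bit 3; 29 bits remain
Read 2: bits[11:17] width=6 -> value=29 (bin 011101); offset now 17 = byte 2 bit 1; 23 bits remain
Read 3: bits[17:24] width=7 -> value=19 (bin 0010011); offset now 24 = byte 3 bit 0; 16 bits remain

Answer: value=327 offset=11
value=29 offset=17
value=19 offset=24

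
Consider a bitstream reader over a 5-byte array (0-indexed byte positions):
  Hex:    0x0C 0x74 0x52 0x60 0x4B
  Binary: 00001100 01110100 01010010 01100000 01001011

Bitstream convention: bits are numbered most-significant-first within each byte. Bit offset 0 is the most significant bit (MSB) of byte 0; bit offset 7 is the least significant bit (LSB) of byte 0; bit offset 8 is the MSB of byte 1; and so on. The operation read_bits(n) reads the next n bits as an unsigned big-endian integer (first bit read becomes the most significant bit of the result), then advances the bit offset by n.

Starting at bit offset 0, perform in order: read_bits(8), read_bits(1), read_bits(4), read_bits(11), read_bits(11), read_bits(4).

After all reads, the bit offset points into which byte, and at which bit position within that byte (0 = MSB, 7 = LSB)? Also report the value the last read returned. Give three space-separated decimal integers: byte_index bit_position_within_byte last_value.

Read 1: bits[0:8] width=8 -> value=12 (bin 00001100); offset now 8 = byte 1 bit 0; 32 bits remain
Read 2: bits[8:9] width=1 -> value=0 (bin 0); offset now 9 = byte 1 bit 1; 31 bits remain
Read 3: bits[9:13] width=4 -> value=14 (bin 1110); offset now 13 = byte 1 bit 5; 27 bits remain
Read 4: bits[13:24] width=11 -> value=1106 (bin 10001010010); offset now 24 = byte 3 bit 0; 16 bits remain
Read 5: bits[24:35] width=11 -> value=770 (bin 01100000010); offset now 35 = byte 4 bit 3; 5 bits remain
Read 6: bits[35:39] width=4 -> value=5 (bin 0101); offset now 39 = byte 4 bit 7; 1 bits remain

Answer: 4 7 5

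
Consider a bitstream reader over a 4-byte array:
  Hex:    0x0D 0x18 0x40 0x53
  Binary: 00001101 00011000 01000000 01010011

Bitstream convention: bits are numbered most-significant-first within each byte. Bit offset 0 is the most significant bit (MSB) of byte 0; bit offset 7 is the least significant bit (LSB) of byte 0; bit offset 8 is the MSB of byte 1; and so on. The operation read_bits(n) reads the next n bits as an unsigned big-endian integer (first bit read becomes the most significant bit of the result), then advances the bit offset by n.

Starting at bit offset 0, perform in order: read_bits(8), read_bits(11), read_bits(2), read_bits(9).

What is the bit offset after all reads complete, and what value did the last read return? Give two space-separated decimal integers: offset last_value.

Read 1: bits[0:8] width=8 -> value=13 (bin 00001101); offset now 8 = byte 1 bit 0; 24 bits remain
Read 2: bits[8:19] width=11 -> value=194 (bin 00011000010); offset now 19 = byte 2 bit 3; 13 bits remain
Read 3: bits[19:21] width=2 -> value=0 (bin 00); offset now 21 = byte 2 bit 5; 11 bits remain
Read 4: bits[21:30] width=9 -> value=20 (bin 000010100); offset now 30 = byte 3 bit 6; 2 bits remain

Answer: 30 20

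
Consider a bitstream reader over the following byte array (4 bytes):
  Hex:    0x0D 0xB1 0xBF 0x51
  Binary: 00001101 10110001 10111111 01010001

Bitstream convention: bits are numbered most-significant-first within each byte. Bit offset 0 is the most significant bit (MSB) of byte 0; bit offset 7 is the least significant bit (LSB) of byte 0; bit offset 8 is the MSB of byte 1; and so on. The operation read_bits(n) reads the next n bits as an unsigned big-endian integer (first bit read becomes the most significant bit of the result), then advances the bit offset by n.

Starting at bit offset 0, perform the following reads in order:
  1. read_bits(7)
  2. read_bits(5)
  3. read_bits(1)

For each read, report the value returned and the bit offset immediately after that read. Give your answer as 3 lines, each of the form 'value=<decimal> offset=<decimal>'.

Answer: value=6 offset=7
value=27 offset=12
value=0 offset=13

Derivation:
Read 1: bits[0:7] width=7 -> value=6 (bin 0000110); offset now 7 = byte 0 bit 7; 25 bits remain
Read 2: bits[7:12] width=5 -> value=27 (bin 11011); offset now 12 = byte 1 bit 4; 20 bits remain
Read 3: bits[12:13] width=1 -> value=0 (bin 0); offset now 13 = byte 1 bit 5; 19 bits remain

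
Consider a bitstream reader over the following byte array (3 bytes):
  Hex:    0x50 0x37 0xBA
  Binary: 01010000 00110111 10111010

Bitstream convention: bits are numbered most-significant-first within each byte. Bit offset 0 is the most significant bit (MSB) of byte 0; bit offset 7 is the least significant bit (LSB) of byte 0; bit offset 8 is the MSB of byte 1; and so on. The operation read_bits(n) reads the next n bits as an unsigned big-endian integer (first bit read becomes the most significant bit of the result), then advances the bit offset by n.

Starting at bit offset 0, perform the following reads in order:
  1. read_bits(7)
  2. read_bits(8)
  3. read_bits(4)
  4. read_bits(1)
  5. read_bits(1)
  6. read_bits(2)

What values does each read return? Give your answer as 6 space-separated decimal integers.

Answer: 40 27 13 1 1 1

Derivation:
Read 1: bits[0:7] width=7 -> value=40 (bin 0101000); offset now 7 = byte 0 bit 7; 17 bits remain
Read 2: bits[7:15] width=8 -> value=27 (bin 00011011); offset now 15 = byte 1 bit 7; 9 bits remain
Read 3: bits[15:19] width=4 -> value=13 (bin 1101); offset now 19 = byte 2 bit 3; 5 bits remain
Read 4: bits[19:20] width=1 -> value=1 (bin 1); offset now 20 = byte 2 bit 4; 4 bits remain
Read 5: bits[20:21] width=1 -> value=1 (bin 1); offset now 21 = byte 2 bit 5; 3 bits remain
Read 6: bits[21:23] width=2 -> value=1 (bin 01); offset now 23 = byte 2 bit 7; 1 bits remain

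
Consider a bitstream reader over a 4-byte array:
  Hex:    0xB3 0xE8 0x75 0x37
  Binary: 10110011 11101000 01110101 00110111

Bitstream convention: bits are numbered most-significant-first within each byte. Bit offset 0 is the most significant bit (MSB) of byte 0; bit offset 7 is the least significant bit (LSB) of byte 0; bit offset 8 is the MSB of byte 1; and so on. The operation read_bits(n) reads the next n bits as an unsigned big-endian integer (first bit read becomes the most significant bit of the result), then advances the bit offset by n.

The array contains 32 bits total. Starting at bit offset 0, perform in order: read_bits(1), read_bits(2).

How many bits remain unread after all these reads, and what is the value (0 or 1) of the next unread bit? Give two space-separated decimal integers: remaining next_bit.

Read 1: bits[0:1] width=1 -> value=1 (bin 1); offset now 1 = byte 0 bit 1; 31 bits remain
Read 2: bits[1:3] width=2 -> value=1 (bin 01); offset now 3 = byte 0 bit 3; 29 bits remain

Answer: 29 1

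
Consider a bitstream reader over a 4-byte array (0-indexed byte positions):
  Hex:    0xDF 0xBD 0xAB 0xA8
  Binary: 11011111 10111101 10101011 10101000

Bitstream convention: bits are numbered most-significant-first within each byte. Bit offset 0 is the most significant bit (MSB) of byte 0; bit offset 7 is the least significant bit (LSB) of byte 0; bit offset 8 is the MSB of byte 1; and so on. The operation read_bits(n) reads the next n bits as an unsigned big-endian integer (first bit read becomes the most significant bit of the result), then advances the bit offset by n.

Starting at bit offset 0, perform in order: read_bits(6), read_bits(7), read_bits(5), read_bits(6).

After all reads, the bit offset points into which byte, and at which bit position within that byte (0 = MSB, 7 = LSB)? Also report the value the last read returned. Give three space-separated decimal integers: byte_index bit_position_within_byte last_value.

Read 1: bits[0:6] width=6 -> value=55 (bin 110111); offset now 6 = byte 0 bit 6; 26 bits remain
Read 2: bits[6:13] width=7 -> value=119 (bin 1110111); offset now 13 = byte 1 bit 5; 19 bits remain
Read 3: bits[13:18] width=5 -> value=22 (bin 10110); offset now 18 = byte 2 bit 2; 14 bits remain
Read 4: bits[18:24] width=6 -> value=43 (bin 101011); offset now 24 = byte 3 bit 0; 8 bits remain

Answer: 3 0 43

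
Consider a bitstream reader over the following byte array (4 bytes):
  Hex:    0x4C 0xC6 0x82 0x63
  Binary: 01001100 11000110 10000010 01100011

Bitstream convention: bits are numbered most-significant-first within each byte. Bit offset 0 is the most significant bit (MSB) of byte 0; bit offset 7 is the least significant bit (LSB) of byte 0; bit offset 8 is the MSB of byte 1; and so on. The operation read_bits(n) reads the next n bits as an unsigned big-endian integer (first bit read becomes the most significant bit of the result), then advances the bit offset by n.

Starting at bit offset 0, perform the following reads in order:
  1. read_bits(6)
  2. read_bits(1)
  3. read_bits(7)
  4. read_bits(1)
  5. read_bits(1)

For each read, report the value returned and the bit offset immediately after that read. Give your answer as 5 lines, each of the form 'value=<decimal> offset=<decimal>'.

Answer: value=19 offset=6
value=0 offset=7
value=49 offset=14
value=1 offset=15
value=0 offset=16

Derivation:
Read 1: bits[0:6] width=6 -> value=19 (bin 010011); offset now 6 = byte 0 bit 6; 26 bits remain
Read 2: bits[6:7] width=1 -> value=0 (bin 0); offset now 7 = byte 0 bit 7; 25 bits remain
Read 3: bits[7:14] width=7 -> value=49 (bin 0110001); offset now 14 = byte 1 bit 6; 18 bits remain
Read 4: bits[14:15] width=1 -> value=1 (bin 1); offset now 15 = byte 1 bit 7; 17 bits remain
Read 5: bits[15:16] width=1 -> value=0 (bin 0); offset now 16 = byte 2 bit 0; 16 bits remain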